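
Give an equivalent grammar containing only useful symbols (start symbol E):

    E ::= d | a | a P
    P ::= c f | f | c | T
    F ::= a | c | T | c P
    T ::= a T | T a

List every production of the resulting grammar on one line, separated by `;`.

E ::= d | a | a P; P ::= c f | f | c

Generating nonterminals: {E, F, P}.
Reachable from E after that: {E, P}.
Removed useless symbols: {F, T} and every production mentioning them.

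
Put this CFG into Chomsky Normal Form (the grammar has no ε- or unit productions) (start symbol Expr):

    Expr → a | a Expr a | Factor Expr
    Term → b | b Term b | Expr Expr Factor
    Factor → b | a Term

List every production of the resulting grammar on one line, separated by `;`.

Introduce a nonterminal for each terminal appearing in a rule of length ≥ 2: X1 → a, X2 → b.
Binarize each right-hand side of length ≥ 3 by chaining fresh nonterminals (Y1, Y2, …): affected rules were Expr → X1 Expr X1; Term → X2 Term X2; Term → Expr Expr Factor.

Expr → a | X1 Y1 | Factor Expr; Term → b | X2 Y2 | Expr Y3; Factor → b | X1 Term; X1 → a; X2 → b; Y1 → Expr X1; Y2 → Term X2; Y3 → Expr Factor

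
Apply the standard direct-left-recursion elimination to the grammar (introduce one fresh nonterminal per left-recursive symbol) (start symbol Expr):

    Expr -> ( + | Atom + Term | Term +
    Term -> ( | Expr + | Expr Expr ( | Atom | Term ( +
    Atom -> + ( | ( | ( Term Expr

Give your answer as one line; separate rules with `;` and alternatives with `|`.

Expr -> ( + | Atom + Term | Term +; Term -> ( Term1 | Expr + Term1 | Expr Expr ( Term1 | Atom Term1; Atom -> + ( | ( | ( Term Expr; Term1 -> ( + Term1 | ε

Left recursion appears on Term.
For Term: α = {( +}, β = {(, Expr +, Expr Expr (, Atom}. Rewrite as Term → β Term1 and Term1 → α Term1 | ε.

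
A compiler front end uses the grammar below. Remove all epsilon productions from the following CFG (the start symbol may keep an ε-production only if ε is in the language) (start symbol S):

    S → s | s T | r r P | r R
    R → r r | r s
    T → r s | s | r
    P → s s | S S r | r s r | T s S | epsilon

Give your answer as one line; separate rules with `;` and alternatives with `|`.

S → s | s T | r r P | r r | r R; R → r r | r s; T → r s | s | r; P → s s | S S r | r s r | T s S

Nullable nonterminals: {P}.
ε ∉ L(G), so no ε-production is kept.
Add the nullable-subset variants: S → r r P gives r r P | r r.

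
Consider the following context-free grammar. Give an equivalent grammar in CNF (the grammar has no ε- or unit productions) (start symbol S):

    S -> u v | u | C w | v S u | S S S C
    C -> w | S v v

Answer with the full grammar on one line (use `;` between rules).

S -> X1 X2 | u | C X3 | X2 Y1 | S Y2; C -> w | S Y4; X1 -> u; X2 -> v; X3 -> w; Y1 -> S X1; Y2 -> S Y3; Y3 -> S C; Y4 -> X2 X2

Introduce a nonterminal for each terminal appearing in a rule of length ≥ 2: X1 → u, X2 → v, X3 → w.
Binarize each right-hand side of length ≥ 3 by chaining fresh nonterminals (Y1, Y2, …): affected rules were S → X2 S X1; S → S S S C; C → S X2 X2.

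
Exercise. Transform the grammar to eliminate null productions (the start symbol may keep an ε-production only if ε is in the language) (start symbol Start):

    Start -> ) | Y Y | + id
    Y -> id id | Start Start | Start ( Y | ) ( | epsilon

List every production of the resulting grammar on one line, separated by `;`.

Start -> ) | Y Y | Y | + id | ε; Y -> id id | Start Start | Start | Start ( Y | Start ( | ( Y | ( | ) (

Nullable set = {Start, Y}.
ε ∈ L(G) since Start is nullable, so keep Start → ε.
Expand every rule over subsets of its nullable positions: Start → Y Y gives Y Y | Y. Y → Start Start gives Start Start | Start. Y → Start ( Y gives Start ( Y | Start ( | ( Y | (.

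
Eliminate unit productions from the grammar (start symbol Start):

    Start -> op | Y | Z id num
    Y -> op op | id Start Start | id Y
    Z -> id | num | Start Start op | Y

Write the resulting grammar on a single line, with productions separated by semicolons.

Start -> op | Z id num | op op | id Start Start | id Y; Y -> op op | id Start Start | id Y; Z -> id | num | Start Start op | op op | id Start Start | id Y

Unit pairs: Start ⇒* {Y}; Z ⇒* {Y}.
Replace each nonterminal's rules with the union of the non-unit rules of every nonterminal it unit-derives.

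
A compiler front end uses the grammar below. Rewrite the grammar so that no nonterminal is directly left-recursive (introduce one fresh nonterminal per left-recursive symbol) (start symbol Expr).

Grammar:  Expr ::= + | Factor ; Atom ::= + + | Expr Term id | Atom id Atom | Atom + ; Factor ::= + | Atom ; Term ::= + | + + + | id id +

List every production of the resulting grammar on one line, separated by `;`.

Left recursion appears on Atom.
For Atom: α = {id Atom, +}, β = {+ +, Expr Term id}. Rewrite as Atom → β Atom1 and Atom1 → α Atom1 | ε.

Expr ::= + | Factor; Atom ::= + + Atom1 | Expr Term id Atom1; Factor ::= + | Atom; Term ::= + | + + + | id id +; Atom1 ::= id Atom Atom1 | + Atom1 | ε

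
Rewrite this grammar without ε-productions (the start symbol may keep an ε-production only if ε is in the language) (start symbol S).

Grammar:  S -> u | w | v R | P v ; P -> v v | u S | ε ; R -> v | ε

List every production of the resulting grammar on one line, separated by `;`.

S -> u | w | v R | v | P v; P -> v v | u S; R -> v

The nullable symbols are {P, R}.
ε ∉ L(G), so no ε-production is kept.
Expand every rule over subsets of its nullable positions: S → v R gives v R | v.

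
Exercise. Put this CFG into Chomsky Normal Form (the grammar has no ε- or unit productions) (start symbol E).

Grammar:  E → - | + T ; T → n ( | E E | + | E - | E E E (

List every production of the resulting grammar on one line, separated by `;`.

E → - | X1 T; T → X2 X3 | E E | + | E X4 | E Y1; X1 → +; X2 → n; X3 → (; X4 → -; Y1 → E Y2; Y2 → E X3

Introduce a nonterminal for each terminal appearing in a rule of length ≥ 2: X1 → +, X2 → n, X3 → (, X4 → -.
Binarize each right-hand side of length ≥ 3 by chaining fresh nonterminals (Y1, Y2, …): affected rules were T → E E E X3.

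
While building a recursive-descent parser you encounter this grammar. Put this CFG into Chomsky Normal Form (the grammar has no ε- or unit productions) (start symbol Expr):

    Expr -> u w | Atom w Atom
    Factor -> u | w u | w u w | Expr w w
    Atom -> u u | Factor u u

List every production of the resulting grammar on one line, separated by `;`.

Expr -> X1 X2 | Atom Y1; Factor -> u | X2 X1 | X2 Y2 | Expr Y3; Atom -> X1 X1 | Factor Y4; X1 -> u; X2 -> w; Y1 -> X2 Atom; Y2 -> X1 X2; Y3 -> X2 X2; Y4 -> X1 X1

Introduce a nonterminal for each terminal appearing in a rule of length ≥ 2: X1 → u, X2 → w.
Binarize each right-hand side of length ≥ 3 by chaining fresh nonterminals (Y1, Y2, …): affected rules were Expr → Atom X2 Atom; Factor → X2 X1 X2; Factor → Expr X2 X2; Atom → Factor X1 X1.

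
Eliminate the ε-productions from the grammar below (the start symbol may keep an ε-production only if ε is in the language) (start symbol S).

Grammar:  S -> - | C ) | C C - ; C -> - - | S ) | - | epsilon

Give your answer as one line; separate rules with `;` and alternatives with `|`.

S -> - | C ) | ) | C C - | C -; C -> - - | S ) | -

Nullable nonterminals: {C}.
ε ∉ L(G), so no ε-production is kept.
Expand every rule over subsets of its nullable positions: S → C ) gives C ) | ). S → C C - gives C C - | C -.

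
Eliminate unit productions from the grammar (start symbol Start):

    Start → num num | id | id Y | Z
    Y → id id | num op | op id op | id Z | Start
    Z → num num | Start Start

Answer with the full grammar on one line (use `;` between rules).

Start → num num | Start Start | id | id Y; Y → num num | Start Start | id | id Y | id id | num op | op id op | id Z; Z → num num | Start Start

Unit pairs: Start ⇒* {Z}; Y ⇒* {Start, Z}.
For every A with A ⇒* B via unit rules, add B's non-unit alternatives to A; then delete every rule of the form X → Y.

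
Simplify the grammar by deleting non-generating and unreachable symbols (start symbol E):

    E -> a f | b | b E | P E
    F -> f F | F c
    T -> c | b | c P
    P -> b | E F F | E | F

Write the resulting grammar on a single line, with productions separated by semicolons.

Generating nonterminals: {E, P, T}.
Reachable from E after that: {E, P}.
Removed useless symbols: {F, T} and every production mentioning them.

E -> a f | b | b E | P E; P -> b | E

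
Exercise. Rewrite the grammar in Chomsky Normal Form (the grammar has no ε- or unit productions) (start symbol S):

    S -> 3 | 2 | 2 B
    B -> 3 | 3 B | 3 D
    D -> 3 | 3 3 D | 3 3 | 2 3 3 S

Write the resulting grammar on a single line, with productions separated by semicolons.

Introduce a nonterminal for each terminal appearing in a rule of length ≥ 2: X1 → 2, X2 → 3.
Binarize each right-hand side of length ≥ 3 by chaining fresh nonterminals (Y1, Y2, …): affected rules were D → X2 X2 D; D → X1 X2 X2 S.

S -> 3 | 2 | X1 B; B -> 3 | X2 B | X2 D; D -> 3 | X2 Y1 | X2 X2 | X1 Y2; X1 -> 2; X2 -> 3; Y1 -> X2 D; Y2 -> X2 Y3; Y3 -> X2 S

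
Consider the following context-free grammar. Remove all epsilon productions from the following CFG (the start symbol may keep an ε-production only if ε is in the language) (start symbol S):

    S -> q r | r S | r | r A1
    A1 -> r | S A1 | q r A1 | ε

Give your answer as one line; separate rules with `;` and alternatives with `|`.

S -> q r | r S | r | r A1; A1 -> r | S A1 | S | q r A1 | q r

Nullable set = {A1}.
ε ∉ L(G), so no ε-production is kept.
Expand every rule over subsets of its nullable positions: A1 → S A1 gives S A1 | S. A1 → q r A1 gives q r A1 | q r.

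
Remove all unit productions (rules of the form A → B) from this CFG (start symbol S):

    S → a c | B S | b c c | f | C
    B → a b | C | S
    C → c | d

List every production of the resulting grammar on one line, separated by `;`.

Unit pairs: B ⇒* {C, S}; S ⇒* {C}.
Replace each nonterminal's rules with the union of the non-unit rules of every nonterminal it unit-derives.

S → c | d | a c | B S | b c c | f; B → a b | c | d | a c | B S | b c c | f; C → c | d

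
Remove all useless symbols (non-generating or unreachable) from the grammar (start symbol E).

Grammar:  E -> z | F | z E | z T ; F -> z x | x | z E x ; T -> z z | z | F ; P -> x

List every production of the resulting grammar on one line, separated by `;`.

E -> z | F | z E | z T; F -> z x | x | z E x; T -> z z | z | F

Generating nonterminals: {E, F, P, T}.
Reachable from E after that: {E, F, T}.
Removed useless symbols: {P} and every production mentioning them.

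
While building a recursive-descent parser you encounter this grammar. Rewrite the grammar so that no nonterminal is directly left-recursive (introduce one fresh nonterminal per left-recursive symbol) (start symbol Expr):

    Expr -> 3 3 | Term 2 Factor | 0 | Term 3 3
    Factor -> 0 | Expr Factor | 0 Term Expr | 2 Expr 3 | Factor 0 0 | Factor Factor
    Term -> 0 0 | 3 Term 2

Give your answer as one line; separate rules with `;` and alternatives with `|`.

Expr -> 3 3 | Term 2 Factor | 0 | Term 3 3; Factor -> 0 Factor1 | Expr Factor Factor1 | 0 Term Expr Factor1 | 2 Expr 3 Factor1; Term -> 0 0 | 3 Term 2; Factor1 -> 0 0 Factor1 | Factor Factor1 | eps

Left recursion appears on Factor.
For Factor: α = {0 0, Factor}, β = {0, Expr Factor, 0 Term Expr, 2 Expr 3}. Rewrite as Factor → β Factor1 and Factor1 → α Factor1 | ε.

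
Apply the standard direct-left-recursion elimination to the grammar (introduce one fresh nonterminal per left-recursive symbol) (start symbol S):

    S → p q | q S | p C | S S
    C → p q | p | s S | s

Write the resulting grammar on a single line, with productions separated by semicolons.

Left recursion appears on S.
For S: α = {S}, β = {p q, q S, p C}. Rewrite as S → β S' and S' → α S' | ε.

S → p q S' | q S S' | p C S'; C → p q | p | s S | s; S' → S S' | ε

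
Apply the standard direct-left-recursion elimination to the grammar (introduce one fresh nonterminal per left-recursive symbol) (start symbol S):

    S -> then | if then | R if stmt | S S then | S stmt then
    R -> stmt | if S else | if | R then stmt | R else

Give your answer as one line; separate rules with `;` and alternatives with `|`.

S, R are directly left-recursive.
For S: α = {S then, stmt then}, β = {then, if then, R if stmt}. Rewrite as S → β S' and S' → α S' | ε.
For R: α = {then stmt, else}, β = {stmt, if S else, if}. Rewrite as R → β R' and R' → α R' | ε.

S -> then S' | if then S' | R if stmt S'; R -> stmt R' | if S else R' | if R'; S' -> S then S' | stmt then S' | epsilon; R' -> then stmt R' | else R' | epsilon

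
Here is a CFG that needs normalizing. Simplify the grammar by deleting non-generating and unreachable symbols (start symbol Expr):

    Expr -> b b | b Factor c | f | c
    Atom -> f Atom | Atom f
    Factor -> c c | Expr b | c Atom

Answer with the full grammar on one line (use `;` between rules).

Expr -> b b | b Factor c | f | c; Factor -> c c | Expr b

Generating nonterminals: {Expr, Factor}.
Reachable from Expr after that: {Expr, Factor}.
Removed useless symbols: {Atom} and every production mentioning them.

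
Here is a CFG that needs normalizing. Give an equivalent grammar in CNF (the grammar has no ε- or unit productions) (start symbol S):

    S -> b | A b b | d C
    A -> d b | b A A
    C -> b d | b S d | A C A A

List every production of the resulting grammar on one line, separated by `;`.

Introduce a nonterminal for each terminal appearing in a rule of length ≥ 2: X1 → b, X2 → d.
Binarize each right-hand side of length ≥ 3 by chaining fresh nonterminals (Y1, Y2, …): affected rules were S → A X1 X1; A → X1 A A; C → X1 S X2; C → A C A A.

S -> b | A Y1 | X2 C; A -> X2 X1 | X1 Y2; C -> X1 X2 | X1 Y3 | A Y4; X1 -> b; X2 -> d; Y1 -> X1 X1; Y2 -> A A; Y3 -> S X2; Y4 -> C Y5; Y5 -> A A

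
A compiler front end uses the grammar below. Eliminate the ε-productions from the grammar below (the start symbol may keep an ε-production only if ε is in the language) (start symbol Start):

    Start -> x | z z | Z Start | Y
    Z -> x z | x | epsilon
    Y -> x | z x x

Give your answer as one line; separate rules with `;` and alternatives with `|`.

The nullable symbols are {Z}.
ε ∉ L(G), so no ε-production is kept.

Start -> x | z z | Z Start | Y; Z -> x z | x; Y -> x | z x x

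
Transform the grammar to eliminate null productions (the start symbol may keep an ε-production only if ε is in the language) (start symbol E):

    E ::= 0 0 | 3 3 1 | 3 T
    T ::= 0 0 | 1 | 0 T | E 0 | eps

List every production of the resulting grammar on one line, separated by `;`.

E ::= 0 0 | 3 3 1 | 3 T | 3; T ::= 0 0 | 1 | 0 T | 0 | E 0

Nullable set = {T}.
ε ∉ L(G), so no ε-production is kept.
For each production, add variants omitting each subset of nullable occurrences: E → 3 T gives 3 T | 3. T → 0 T gives 0 T | 0.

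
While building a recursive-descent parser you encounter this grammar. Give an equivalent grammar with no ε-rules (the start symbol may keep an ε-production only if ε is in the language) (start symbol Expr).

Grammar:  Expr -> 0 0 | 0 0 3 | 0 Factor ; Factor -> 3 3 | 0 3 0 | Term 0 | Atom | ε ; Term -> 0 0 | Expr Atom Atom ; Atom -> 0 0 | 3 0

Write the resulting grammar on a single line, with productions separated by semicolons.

Nullable set = {Factor}.
ε ∉ L(G), so no ε-production is kept.
For each production, add variants omitting each subset of nullable occurrences: Expr → 0 Factor gives 0 Factor | 0.

Expr -> 0 0 | 0 0 3 | 0 Factor | 0; Factor -> 3 3 | 0 3 0 | Term 0 | Atom; Term -> 0 0 | Expr Atom Atom; Atom -> 0 0 | 3 0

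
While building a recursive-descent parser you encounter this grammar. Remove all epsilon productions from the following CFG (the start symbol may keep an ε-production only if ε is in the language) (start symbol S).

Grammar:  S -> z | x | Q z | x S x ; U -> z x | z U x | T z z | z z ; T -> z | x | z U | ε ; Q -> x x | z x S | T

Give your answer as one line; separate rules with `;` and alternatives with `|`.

Nullable nonterminals: {Q, T}.
ε ∉ L(G), so no ε-production is kept.
Expand every rule over subsets of its nullable positions: U → T z z gives T z z | z z.

S -> z | x | Q z | x S x; U -> z x | z U x | T z z | z z; T -> z | x | z U; Q -> x x | z x S | T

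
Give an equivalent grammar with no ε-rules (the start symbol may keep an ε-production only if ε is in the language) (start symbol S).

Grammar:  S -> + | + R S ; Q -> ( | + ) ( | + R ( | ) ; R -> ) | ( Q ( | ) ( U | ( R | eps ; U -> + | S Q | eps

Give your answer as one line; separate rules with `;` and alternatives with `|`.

The nullable symbols are {R, U}.
ε ∉ L(G), so no ε-production is kept.
For each production, add variants omitting each subset of nullable occurrences: S → + R S gives + R S | + S. Q → + R ( gives + R ( | + (. R → ) ( U gives ) ( U | ) (. R → ( R gives ( R | (.

S -> + | + R S | + S; Q -> ( | + ) ( | + R ( | + ( | ); R -> ) | ( Q ( | ) ( U | ) ( | ( R | (; U -> + | S Q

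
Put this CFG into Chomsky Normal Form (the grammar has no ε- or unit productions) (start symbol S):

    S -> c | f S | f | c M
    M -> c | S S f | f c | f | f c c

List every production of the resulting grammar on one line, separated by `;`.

Introduce a nonterminal for each terminal appearing in a rule of length ≥ 2: X1 → f, X2 → c.
Binarize each right-hand side of length ≥ 3 by chaining fresh nonterminals (Y1, Y2, …): affected rules were M → S S X1; M → X1 X2 X2.

S -> c | X1 S | f | X2 M; M -> c | S Y1 | X1 X2 | f | X1 Y2; X1 -> f; X2 -> c; Y1 -> S X1; Y2 -> X2 X2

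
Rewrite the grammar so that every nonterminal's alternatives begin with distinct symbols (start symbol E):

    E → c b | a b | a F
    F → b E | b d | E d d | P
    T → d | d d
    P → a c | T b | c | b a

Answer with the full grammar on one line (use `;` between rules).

E has alternatives sharing prefix 'a': factor to E → a E' with E' → b | F.
F has alternatives sharing prefix 'b': factor to F → b F' with F' → E | d.
T has alternatives sharing prefix 'd': factor to T → d T' with T' → ε | d.

E → c b | a E'; F → E d d | P | b F'; T → d T'; P → a c | T b | c | b a; E' → b | F; F' → E | d; T' → ε | d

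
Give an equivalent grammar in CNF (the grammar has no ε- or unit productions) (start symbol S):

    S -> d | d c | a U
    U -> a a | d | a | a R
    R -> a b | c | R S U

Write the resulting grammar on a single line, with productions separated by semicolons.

S -> d | X1 X2 | X3 U; U -> X3 X3 | d | a | X3 R; R -> X3 X4 | c | R Y1; X1 -> d; X2 -> c; X3 -> a; X4 -> b; Y1 -> S U

Introduce a nonterminal for each terminal appearing in a rule of length ≥ 2: X1 → d, X2 → c, X3 → a, X4 → b.
Binarize each right-hand side of length ≥ 3 by chaining fresh nonterminals (Y1, Y2, …): affected rules were R → R S U.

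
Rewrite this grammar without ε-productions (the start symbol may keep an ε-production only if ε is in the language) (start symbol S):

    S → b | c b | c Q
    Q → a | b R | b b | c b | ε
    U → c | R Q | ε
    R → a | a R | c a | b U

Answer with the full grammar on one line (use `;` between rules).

S → b | c b | c Q | c; Q → a | b R | b b | c b; U → c | R Q | R; R → a | a R | c a | b U | b

Nullable set = {Q, U}.
ε ∉ L(G), so no ε-production is kept.
For each production, add variants omitting each subset of nullable occurrences: S → c Q gives c Q | c. U → R Q gives R Q | R. R → b U gives b U | b.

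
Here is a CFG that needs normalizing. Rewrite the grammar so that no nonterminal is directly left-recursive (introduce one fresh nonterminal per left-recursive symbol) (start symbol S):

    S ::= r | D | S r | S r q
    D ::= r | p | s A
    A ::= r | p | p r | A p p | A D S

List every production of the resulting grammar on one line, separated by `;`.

S ::= r S' | D S'; D ::= r | p | s A; A ::= r A' | p A' | p r A'; S' ::= r S' | r q S' | ε; A' ::= p p A' | D S A' | ε

S, A are directly left-recursive.
For S: α = {r, r q}, β = {r, D}. Rewrite as S → β S' and S' → α S' | ε.
For A: α = {p p, D S}, β = {r, p, p r}. Rewrite as A → β A' and A' → α A' | ε.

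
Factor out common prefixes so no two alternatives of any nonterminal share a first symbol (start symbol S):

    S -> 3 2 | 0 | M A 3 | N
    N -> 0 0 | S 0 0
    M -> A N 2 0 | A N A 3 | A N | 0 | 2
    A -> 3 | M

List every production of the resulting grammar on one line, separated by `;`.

M has alternatives sharing prefix 'A N': factor to M → A N M' with M' → 2 0 | A 3 | ε.

S -> 3 2 | 0 | M A 3 | N; N -> 0 0 | S 0 0; M -> 0 | 2 | A N M'; A -> 3 | M; M' -> 2 0 | A 3 | eps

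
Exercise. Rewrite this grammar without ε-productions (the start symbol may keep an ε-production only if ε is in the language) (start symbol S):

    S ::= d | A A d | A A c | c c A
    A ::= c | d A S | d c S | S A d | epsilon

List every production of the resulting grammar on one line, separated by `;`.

Nullable set = {A}.
ε ∉ L(G), so no ε-production is kept.
Expand every rule over subsets of its nullable positions: S → A A d gives A A d | A d. S → A A c gives A A c | A c | c. S → c c A gives c c A | c c. A → d A S gives d A S | d S.

S ::= d | A A d | A d | A A c | A c | c | c c A | c c; A ::= c | d A S | d S | d c S | S A d | S d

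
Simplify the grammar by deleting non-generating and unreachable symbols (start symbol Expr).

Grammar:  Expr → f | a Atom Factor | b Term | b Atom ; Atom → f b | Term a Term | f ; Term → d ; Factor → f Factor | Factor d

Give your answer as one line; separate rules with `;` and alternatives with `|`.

Generating nonterminals: {Atom, Expr, Term}.
Reachable from Expr after that: {Atom, Expr, Term}.
Removed useless symbols: {Factor} and every production mentioning them.

Expr → f | b Term | b Atom; Atom → f b | Term a Term | f; Term → d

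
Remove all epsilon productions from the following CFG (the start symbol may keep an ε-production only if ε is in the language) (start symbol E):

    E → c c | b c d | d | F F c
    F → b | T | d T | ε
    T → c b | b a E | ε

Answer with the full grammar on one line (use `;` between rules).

E → c c | b c d | d | F F c | F c | c; F → b | T | d T | d; T → c b | b a E

Nullable nonterminals: {F, T}.
ε ∉ L(G), so no ε-production is kept.
For each production, add variants omitting each subset of nullable occurrences: E → F F c gives F F c | F c | c. F → d T gives d T | d.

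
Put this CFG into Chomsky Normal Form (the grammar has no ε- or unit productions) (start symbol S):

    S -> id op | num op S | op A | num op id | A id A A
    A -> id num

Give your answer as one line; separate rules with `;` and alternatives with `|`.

S -> X1 X2 | X3 Y1 | X2 A | X3 Y2 | A Y3; A -> X1 X3; X1 -> id; X2 -> op; X3 -> num; Y1 -> X2 S; Y2 -> X2 X1; Y3 -> X1 Y4; Y4 -> A A

Introduce a nonterminal for each terminal appearing in a rule of length ≥ 2: X1 → id, X2 → op, X3 → num.
Binarize each right-hand side of length ≥ 3 by chaining fresh nonterminals (Y1, Y2, …): affected rules were S → X3 X2 S; S → X3 X2 X1; S → A X1 A A.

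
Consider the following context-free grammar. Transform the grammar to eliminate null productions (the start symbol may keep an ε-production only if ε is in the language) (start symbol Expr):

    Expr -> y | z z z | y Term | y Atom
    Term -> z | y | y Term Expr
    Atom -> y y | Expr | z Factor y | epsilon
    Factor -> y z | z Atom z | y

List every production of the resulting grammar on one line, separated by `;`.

Nullable nonterminals: {Atom}.
ε ∉ L(G), so no ε-production is kept.
Add the nullable-subset variants: Factor → z Atom z gives z Atom z | z z.

Expr -> y | z z z | y Term | y Atom; Term -> z | y | y Term Expr; Atom -> y y | Expr | z Factor y; Factor -> y z | z Atom z | z z | y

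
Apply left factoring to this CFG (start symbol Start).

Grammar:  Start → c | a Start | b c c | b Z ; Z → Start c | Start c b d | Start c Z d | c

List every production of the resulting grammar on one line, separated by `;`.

Start has alternatives sharing prefix 'b': factor to Start → b Start1 with Start1 → c c | Z.
Z has alternatives sharing prefix 'Start c': factor to Z → Start c Z1 with Z1 → ε | b d | Z d.

Start → c | a Start | b Start1; Z → c | Start c Z1; Start1 → c c | Z; Z1 → ε | b d | Z d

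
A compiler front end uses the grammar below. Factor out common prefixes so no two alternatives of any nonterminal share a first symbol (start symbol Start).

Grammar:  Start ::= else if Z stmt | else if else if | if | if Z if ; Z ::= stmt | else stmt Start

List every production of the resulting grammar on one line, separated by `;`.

Start ::= else if Start1 | if Start2; Z ::= stmt | else stmt Start; Start1 ::= Z stmt | else if; Start2 ::= ε | Z if

Start has alternatives sharing prefix 'else if': factor to Start → else if Start1 with Start1 → Z stmt | else if.
Start has alternatives sharing prefix 'if': factor to Start → if Start2 with Start2 → ε | Z if.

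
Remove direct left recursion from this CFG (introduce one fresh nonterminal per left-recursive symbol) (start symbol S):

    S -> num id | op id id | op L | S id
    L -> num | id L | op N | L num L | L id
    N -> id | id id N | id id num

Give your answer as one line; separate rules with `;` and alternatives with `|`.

Left recursion appears on S, L.
For S: α = {id}, β = {num id, op id id, op L}. Rewrite as S → β S' and S' → α S' | ε.
For L: α = {num L, id}, β = {num, id L, op N}. Rewrite as L → β L' and L' → α L' | ε.

S -> num id S' | op id id S' | op L S'; L -> num L' | id L L' | op N L'; N -> id | id id N | id id num; S' -> id S' | ε; L' -> num L L' | id L' | ε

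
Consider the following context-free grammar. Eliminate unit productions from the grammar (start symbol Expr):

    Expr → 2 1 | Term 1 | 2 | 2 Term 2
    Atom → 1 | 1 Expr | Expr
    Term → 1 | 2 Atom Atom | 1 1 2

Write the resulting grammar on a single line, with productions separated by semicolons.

Unit pairs: Atom ⇒* {Expr}.
For each unit pair (A, B), copy every non-unit production of B to A, then drop all unit productions.

Expr → 2 1 | Term 1 | 2 | 2 Term 2; Atom → 1 | 1 Expr | 2 1 | Term 1 | 2 | 2 Term 2; Term → 1 | 2 Atom Atom | 1 1 2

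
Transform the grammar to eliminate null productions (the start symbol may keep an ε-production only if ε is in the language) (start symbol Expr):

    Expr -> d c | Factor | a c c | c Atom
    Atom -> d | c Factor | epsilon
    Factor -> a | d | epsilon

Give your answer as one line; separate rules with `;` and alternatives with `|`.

Expr -> d c | Factor | a c c | c Atom | c | epsilon; Atom -> d | c Factor | c; Factor -> a | d

Nullable set = {Atom, Expr, Factor}.
ε ∈ L(G) since Expr is nullable, so keep Expr → ε.
For each production, add variants omitting each subset of nullable occurrences: Expr → c Atom gives c Atom | c. Atom → c Factor gives c Factor | c.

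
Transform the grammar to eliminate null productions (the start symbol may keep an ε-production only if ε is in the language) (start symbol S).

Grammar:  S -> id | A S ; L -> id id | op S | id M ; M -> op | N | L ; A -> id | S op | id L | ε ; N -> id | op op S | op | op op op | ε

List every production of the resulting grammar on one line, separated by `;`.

The nullable symbols are {A, M, N}.
ε ∉ L(G), so no ε-production is kept.
Expand every rule over subsets of its nullable positions: L → id M gives id M | id.

S -> id | A S; L -> id id | op S | id M | id; M -> op | N | L; A -> id | S op | id L; N -> id | op op S | op | op op op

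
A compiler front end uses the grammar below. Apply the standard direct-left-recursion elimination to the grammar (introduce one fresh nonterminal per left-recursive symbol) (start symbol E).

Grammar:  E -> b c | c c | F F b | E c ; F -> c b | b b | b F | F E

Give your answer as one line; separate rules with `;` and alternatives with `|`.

Left recursion appears on E, F.
For E: α = {c}, β = {b c, c c, F F b}. Rewrite as E → β E' and E' → α E' | ε.
For F: α = {E}, β = {c b, b b, b F}. Rewrite as F → β F' and F' → α F' | ε.

E -> b c E' | c c E' | F F b E'; F -> c b F' | b b F' | b F F'; E' -> c E' | ε; F' -> E F' | ε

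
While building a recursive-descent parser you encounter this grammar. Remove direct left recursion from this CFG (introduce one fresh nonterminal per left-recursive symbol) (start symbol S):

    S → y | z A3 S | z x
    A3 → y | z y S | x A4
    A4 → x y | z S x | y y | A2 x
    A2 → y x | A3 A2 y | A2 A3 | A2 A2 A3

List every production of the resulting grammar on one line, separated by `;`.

Directly left-recursive nonterminal: A2.
For A2: α = {A3, A2 A3}, β = {y x, A3 A2 y}. Rewrite as A2 → β A2' and A2' → α A2' | ε.

S → y | z A3 S | z x; A3 → y | z y S | x A4; A4 → x y | z S x | y y | A2 x; A2 → y x A2' | A3 A2 y A2'; A2' → A3 A2' | A2 A3 A2' | ε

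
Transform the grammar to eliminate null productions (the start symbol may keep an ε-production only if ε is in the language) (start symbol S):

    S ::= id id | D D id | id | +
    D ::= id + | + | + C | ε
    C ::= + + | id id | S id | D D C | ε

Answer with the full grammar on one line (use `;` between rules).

The nullable symbols are {C, D}.
ε ∉ L(G), so no ε-production is kept.
Expand every rule over subsets of its nullable positions: S → D D id gives D D id | D id | id. C → D D C gives D D C | D D | D C | D.

S ::= id id | D D id | D id | id | +; D ::= id + | + | + C; C ::= + + | id id | S id | D D C | D D | D C | D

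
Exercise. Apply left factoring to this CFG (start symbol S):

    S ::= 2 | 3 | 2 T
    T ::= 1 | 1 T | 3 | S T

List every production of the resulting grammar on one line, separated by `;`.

S has alternatives sharing prefix '2': factor to S → 2 S' with S' → ε | T.
T has alternatives sharing prefix '1': factor to T → 1 T' with T' → ε | T.

S ::= 3 | 2 S'; T ::= 3 | S T | 1 T'; S' ::= ε | T; T' ::= ε | T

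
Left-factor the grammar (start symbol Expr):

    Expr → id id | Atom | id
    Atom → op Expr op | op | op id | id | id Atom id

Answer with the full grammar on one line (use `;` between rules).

Expr → Atom | id Expr1; Atom → op Atom1 | id Atom2; Expr1 → id | ε; Atom1 → Expr op | ε | id; Atom2 → ε | Atom id

Expr has alternatives sharing prefix 'id': factor to Expr → id Expr1 with Expr1 → id | ε.
Atom has alternatives sharing prefix 'op': factor to Atom → op Atom1 with Atom1 → Expr op | ε | id.
Atom has alternatives sharing prefix 'id': factor to Atom → id Atom2 with Atom2 → ε | Atom id.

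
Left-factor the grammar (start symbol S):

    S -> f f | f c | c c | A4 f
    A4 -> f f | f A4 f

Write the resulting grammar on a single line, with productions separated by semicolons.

S has alternatives sharing prefix 'f': factor to S → f S' with S' → f | c.
A4 has alternatives sharing prefix 'f': factor to A4 → f A4' with A4' → f | A4 f.

S -> c c | A4 f | f S'; A4 -> f A4'; S' -> f | c; A4' -> f | A4 f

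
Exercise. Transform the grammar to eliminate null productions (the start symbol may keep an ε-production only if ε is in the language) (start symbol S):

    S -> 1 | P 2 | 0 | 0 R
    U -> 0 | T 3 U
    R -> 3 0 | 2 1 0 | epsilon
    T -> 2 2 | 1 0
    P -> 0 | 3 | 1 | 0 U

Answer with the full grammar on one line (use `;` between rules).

Nullable set = {R}.
ε ∉ L(G), so no ε-production is kept.

S -> 1 | P 2 | 0 | 0 R; U -> 0 | T 3 U; R -> 3 0 | 2 1 0; T -> 2 2 | 1 0; P -> 0 | 3 | 1 | 0 U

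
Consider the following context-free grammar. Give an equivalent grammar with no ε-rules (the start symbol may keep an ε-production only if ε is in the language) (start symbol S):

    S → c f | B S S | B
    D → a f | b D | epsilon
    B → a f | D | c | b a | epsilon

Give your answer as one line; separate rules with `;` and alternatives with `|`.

Nullable set = {B, D, S}.
ε ∈ L(G) since S is nullable, so keep S → ε.
Expand every rule over subsets of its nullable positions: S → B S S gives B S S | B S | B | S S. D → b D gives b D | b.

S → c f | B S S | B S | B | S S | epsilon; D → a f | b D | b; B → a f | D | c | b a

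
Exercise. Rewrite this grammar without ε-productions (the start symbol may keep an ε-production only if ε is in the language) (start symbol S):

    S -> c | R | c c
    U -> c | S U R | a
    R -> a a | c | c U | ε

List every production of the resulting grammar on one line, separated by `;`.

Nullable nonterminals: {R, S}.
ε ∈ L(G) since S is nullable, so keep S → ε.
Expand every rule over subsets of its nullable positions: U → S U R gives S U R | S U | U R.

S -> c | R | c c | ε; U -> c | S U R | S U | U R | a; R -> a a | c | c U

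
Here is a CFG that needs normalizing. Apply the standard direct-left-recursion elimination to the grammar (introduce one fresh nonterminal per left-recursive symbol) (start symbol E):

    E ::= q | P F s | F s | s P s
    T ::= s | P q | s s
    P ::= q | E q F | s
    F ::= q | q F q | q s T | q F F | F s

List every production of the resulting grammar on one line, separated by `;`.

E ::= q | P F s | F s | s P s; T ::= s | P q | s s; P ::= q | E q F | s; F ::= q F' | q F q F' | q s T F' | q F F F'; F' ::= s F' | ε

F is directly left-recursive.
For F: α = {s}, β = {q, q F q, q s T, q F F}. Rewrite as F → β F' and F' → α F' | ε.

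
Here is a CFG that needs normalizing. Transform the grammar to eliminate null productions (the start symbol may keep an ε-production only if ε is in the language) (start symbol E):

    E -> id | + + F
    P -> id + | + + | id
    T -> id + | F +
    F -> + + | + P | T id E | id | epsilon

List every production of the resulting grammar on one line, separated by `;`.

E -> id | + + F | + +; P -> id + | + + | id; T -> id + | F + | +; F -> + + | + P | T id E | id

The nullable symbols are {F}.
ε ∉ L(G), so no ε-production is kept.
Expand every rule over subsets of its nullable positions: E → + + F gives + + F | + +. T → F + gives F + | +.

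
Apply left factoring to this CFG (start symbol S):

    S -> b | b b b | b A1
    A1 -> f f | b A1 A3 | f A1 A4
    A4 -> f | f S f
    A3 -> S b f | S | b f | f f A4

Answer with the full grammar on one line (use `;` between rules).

S has alternatives sharing prefix 'b': factor to S → b S' with S' → ε | b b | A1.
A1 has alternatives sharing prefix 'f': factor to A1 → f A1' with A1' → f | A1 A4.
A4 has alternatives sharing prefix 'f': factor to A4 → f A4' with A4' → ε | S f.
A3 has alternatives sharing prefix 'S': factor to A3 → S A3' with A3' → b f | ε.

S -> b S'; A1 -> b A1 A3 | f A1'; A4 -> f A4'; A3 -> b f | f f A4 | S A3'; S' -> epsilon | b b | A1; A1' -> f | A1 A4; A4' -> epsilon | S f; A3' -> b f | epsilon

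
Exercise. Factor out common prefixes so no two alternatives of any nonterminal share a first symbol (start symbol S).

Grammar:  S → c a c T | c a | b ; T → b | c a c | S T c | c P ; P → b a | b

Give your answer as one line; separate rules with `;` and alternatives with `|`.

S has alternatives sharing prefix 'c a': factor to S → c a S' with S' → c T | ε.
T has alternatives sharing prefix 'c': factor to T → c T' with T' → a c | P.
P has alternatives sharing prefix 'b': factor to P → b P' with P' → a | ε.

S → b | c a S'; T → b | S T c | c T'; P → b P'; S' → c T | ε; T' → a c | P; P' → a | ε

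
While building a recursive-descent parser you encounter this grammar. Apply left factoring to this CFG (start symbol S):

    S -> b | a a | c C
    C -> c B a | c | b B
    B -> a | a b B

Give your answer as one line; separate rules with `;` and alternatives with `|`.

S -> b | a a | c C; C -> b B | c C'; B -> a B'; C' -> B a | ε; B' -> ε | b B

C has alternatives sharing prefix 'c': factor to C → c C' with C' → B a | ε.
B has alternatives sharing prefix 'a': factor to B → a B' with B' → ε | b B.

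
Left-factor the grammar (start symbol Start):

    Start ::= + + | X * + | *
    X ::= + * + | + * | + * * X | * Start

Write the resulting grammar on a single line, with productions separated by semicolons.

Start ::= + + | X * + | *; X ::= * Start | + * X1; X1 ::= + | ε | * X

X has alternatives sharing prefix '+ *': factor to X → + * X1 with X1 → + | ε | * X.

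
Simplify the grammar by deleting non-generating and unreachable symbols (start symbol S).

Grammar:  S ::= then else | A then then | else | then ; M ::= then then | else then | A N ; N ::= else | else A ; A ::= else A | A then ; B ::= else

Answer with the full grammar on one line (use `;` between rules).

Generating nonterminals: {B, M, N, S}.
Reachable from S after that: {S}.
Removed useless symbols: {A, B, M, N} and every production mentioning them.

S ::= then else | else | then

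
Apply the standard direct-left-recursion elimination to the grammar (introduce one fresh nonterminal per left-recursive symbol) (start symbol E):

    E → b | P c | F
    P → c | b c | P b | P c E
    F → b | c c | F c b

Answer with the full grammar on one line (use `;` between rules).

Left recursion appears on P, F.
For P: α = {b, c E}, β = {c, b c}. Rewrite as P → β P' and P' → α P' | ε.
For F: α = {c b}, β = {b, c c}. Rewrite as F → β F' and F' → α F' | ε.

E → b | P c | F; P → c P' | b c P'; F → b F' | c c F'; P' → b P' | c E P' | ε; F' → c b F' | ε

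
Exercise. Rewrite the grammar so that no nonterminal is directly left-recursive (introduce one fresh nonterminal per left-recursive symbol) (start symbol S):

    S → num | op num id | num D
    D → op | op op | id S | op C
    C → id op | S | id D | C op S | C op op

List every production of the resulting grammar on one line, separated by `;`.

S → num | op num id | num D; D → op | op op | id S | op C; C → id op C' | S C' | id D C'; C' → op S C' | op op C' | ε

Directly left-recursive nonterminal: C.
For C: α = {op S, op op}, β = {id op, S, id D}. Rewrite as C → β C' and C' → α C' | ε.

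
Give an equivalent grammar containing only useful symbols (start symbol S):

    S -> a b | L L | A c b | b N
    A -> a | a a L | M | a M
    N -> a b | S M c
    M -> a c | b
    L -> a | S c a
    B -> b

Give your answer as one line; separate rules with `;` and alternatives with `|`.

Generating nonterminals: {A, B, L, M, N, S}.
Reachable from S after that: {A, L, M, N, S}.
Removed useless symbols: {B} and every production mentioning them.

S -> a b | L L | A c b | b N; A -> a | a a L | M | a M; N -> a b | S M c; M -> a c | b; L -> a | S c a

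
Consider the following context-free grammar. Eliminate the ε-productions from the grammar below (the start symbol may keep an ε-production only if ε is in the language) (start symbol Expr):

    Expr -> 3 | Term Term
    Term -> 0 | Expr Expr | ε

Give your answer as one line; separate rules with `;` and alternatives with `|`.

Nullable set = {Expr, Term}.
ε ∈ L(G) since Expr is nullable, so keep Expr → ε.
Add the nullable-subset variants: Expr → Term Term gives Term Term | Term. Term → Expr Expr gives Expr Expr | Expr.

Expr -> 3 | Term Term | Term | ε; Term -> 0 | Expr Expr | Expr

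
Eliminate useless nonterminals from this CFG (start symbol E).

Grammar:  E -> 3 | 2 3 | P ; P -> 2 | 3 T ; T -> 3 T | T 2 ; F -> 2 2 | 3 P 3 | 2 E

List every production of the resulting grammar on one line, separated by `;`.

Generating nonterminals: {E, F, P}.
Reachable from E after that: {E, P}.
Removed useless symbols: {F, T} and every production mentioning them.

E -> 3 | 2 3 | P; P -> 2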